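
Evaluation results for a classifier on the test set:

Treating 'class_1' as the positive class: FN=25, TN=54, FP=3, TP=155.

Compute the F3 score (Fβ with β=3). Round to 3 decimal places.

0.872

Fβ = (1+β²)·TP / ((1+β²)·TP + β²·FN + FP), with β²=9
= 10·155 / (10·155 + 9·25 + 3) = 0.872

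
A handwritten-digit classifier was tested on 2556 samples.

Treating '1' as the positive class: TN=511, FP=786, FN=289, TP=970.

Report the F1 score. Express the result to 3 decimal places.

0.643

Precision = TP/(TP+FP) = 970/1756 = 0.5524
Recall = TP/(TP+FN) = 970/1259 = 0.7705
F1 = 2·TP/(2·TP+FP+FN) = 1940/3015 = 0.643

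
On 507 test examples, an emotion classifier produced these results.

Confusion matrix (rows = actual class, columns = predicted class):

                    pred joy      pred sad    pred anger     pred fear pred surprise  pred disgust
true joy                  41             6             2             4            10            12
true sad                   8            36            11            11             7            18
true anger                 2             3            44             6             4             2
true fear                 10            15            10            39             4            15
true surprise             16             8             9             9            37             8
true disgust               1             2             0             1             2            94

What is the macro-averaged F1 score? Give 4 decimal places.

0.5582

Per-class F1 score (2·TP/(2·TP+FP+FN)):
  joy: TP=41, FP=8+2+10+16+1=37, FN=6+2+4+10+12=34 → 82/153 = 0.53595
  sad: TP=36, FP=6+3+15+8+2=34, FN=8+11+11+7+18=55 → 72/161 = 0.44720
  anger: TP=44, FP=2+11+10+9+0=32, FN=2+3+6+4+2=17 → 88/137 = 0.64234
  fear: TP=39, FP=4+11+6+9+1=31, FN=10+15+10+4+15=54 → 78/163 = 0.47853
  surprise: TP=37, FP=10+7+4+4+2=27, FN=16+8+9+9+8=50 → 74/151 = 0.49007
  disgust: TP=94, FP=12+18+2+15+8=55, FN=1+2+0+1+2=6 → 188/249 = 0.75502
Macro-F1 score = mean = (0.53595 + 0.44720 + 0.64234 + 0.47853 + 0.49007 + 0.75502) / 6 = 0.5582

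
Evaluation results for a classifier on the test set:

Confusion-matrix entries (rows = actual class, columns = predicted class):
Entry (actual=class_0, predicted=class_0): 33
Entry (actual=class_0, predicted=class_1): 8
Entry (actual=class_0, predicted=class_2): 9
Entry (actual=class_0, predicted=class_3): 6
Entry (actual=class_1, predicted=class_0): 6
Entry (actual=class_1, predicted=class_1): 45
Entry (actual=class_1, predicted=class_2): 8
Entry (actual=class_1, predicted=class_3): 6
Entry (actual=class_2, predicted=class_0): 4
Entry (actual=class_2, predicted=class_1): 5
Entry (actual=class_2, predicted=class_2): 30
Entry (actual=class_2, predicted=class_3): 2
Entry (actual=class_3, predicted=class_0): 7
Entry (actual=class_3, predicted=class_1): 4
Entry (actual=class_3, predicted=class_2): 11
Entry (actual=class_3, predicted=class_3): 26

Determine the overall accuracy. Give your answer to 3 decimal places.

Accuracy = trace / total = (33+45+30+26=134) / 210 = 134/210 = 0.638

0.638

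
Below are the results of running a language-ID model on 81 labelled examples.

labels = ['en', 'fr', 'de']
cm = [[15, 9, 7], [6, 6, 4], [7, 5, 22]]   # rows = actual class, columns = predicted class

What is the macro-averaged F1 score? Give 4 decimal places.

Per-class F1 score (2·TP/(2·TP+FP+FN)):
  en: TP=15, FP=6+7=13, FN=9+7=16 → 30/59 = 0.50847
  fr: TP=6, FP=9+5=14, FN=6+4=10 → 12/36 = 0.33333
  de: TP=22, FP=7+4=11, FN=7+5=12 → 44/67 = 0.65672
Macro-F1 score = mean = (0.50847 + 0.33333 + 0.65672) / 3 = 0.4995

0.4995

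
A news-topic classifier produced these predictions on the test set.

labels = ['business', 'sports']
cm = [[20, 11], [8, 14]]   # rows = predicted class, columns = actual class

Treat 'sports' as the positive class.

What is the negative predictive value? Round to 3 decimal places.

NPV = TN/(TN+FN) = 20/(20+11) = 0.645

0.645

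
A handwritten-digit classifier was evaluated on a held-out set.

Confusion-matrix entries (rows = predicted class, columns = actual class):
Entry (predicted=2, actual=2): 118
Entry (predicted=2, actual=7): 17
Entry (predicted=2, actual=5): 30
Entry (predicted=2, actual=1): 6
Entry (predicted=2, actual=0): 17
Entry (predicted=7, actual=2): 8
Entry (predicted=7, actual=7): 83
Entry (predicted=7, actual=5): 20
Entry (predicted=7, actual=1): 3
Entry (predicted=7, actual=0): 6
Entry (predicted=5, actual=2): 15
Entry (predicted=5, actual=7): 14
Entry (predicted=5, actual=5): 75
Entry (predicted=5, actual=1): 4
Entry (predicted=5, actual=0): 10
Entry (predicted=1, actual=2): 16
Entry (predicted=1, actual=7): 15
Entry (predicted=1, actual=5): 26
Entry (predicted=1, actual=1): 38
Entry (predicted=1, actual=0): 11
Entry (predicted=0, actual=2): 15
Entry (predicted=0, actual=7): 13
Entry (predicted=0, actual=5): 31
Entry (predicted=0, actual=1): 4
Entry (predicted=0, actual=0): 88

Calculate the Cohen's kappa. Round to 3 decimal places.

0.481

Observed agreement pₒ = trace/N = 402/683 = 0.5886
Expected agreement pₑ = Σ (rowᵢ·colᵢ)/N² = (172·188 + 142·120 + 182·118 + 55·106 + 132·151)/683² = 0.2071
κ = (pₒ − pₑ)/(1 − pₑ) = (0.5886 − 0.2071)/(1 − 0.2071) = 0.481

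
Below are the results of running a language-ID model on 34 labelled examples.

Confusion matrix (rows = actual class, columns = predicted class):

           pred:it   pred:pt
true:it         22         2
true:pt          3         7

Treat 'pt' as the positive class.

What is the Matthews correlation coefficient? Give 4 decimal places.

MCC = (TP·TN − FP·FN) / √((TP+FP)(TP+FN)(TN+FP)(TN+FN))
Numerator = 7·22 − 2·3 = 148
Denominator = √(9·10·24·25) = √54000 = 232.3790
MCC = 148 / 232.3790 = 0.6369

0.6369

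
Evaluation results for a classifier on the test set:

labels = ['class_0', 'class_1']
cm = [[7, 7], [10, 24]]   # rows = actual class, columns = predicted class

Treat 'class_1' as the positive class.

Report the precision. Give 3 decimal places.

Precision = TP/(TP+FP) = 24/(24+7) = 24/31 = 0.774

0.774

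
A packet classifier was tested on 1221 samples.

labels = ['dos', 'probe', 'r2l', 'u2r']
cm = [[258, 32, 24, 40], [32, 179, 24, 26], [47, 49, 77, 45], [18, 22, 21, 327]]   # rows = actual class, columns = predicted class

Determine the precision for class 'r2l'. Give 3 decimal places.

0.527

Treat 'r2l' as positive and all other classes as negative.
precision = TP/(TP+FP).
r2l: TP=77, FP=24+24+21=69 → 77/146 = 0.5274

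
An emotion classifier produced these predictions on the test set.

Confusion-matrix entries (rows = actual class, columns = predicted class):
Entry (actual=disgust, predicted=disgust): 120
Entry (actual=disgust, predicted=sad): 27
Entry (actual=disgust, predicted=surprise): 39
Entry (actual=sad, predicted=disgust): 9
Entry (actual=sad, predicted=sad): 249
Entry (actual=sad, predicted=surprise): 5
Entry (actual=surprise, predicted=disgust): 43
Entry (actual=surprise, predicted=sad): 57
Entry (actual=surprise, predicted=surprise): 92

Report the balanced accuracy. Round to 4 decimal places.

Balanced accuracy = mean of per-class recall.
  disgust: recall = 120/186 = 0.64516
  sad: recall = 249/263 = 0.94677
  surprise: recall = 92/192 = 0.47917
Mean = (0.64516 + 0.94677 + 0.47917) / 3 = 0.6904

0.6904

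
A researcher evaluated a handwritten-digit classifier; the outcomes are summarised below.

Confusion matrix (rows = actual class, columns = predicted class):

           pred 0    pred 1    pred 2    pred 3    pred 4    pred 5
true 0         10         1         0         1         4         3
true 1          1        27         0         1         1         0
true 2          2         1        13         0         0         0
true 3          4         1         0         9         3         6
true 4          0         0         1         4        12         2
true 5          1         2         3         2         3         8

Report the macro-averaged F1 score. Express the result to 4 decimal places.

0.6070

Per-class F1 score (2·TP/(2·TP+FP+FN)):
  0: TP=10, FP=1+2+4+0+1=8, FN=1+0+1+4+3=9 → 20/37 = 0.54054
  1: TP=27, FP=1+1+1+0+2=5, FN=1+0+1+1+0=3 → 54/62 = 0.87097
  2: TP=13, FP=0+0+0+1+3=4, FN=2+1+0+0+0=3 → 26/33 = 0.78788
  3: TP=9, FP=1+1+0+4+2=8, FN=4+1+0+3+6=14 → 18/40 = 0.45000
  4: TP=12, FP=4+1+0+3+3=11, FN=0+0+1+4+2=7 → 24/42 = 0.57143
  5: TP=8, FP=3+0+0+6+2=11, FN=1+2+3+2+3=11 → 16/38 = 0.42105
Macro-F1 score = mean = (0.54054 + 0.87097 + 0.78788 + 0.45000 + 0.57143 + 0.42105) / 6 = 0.6070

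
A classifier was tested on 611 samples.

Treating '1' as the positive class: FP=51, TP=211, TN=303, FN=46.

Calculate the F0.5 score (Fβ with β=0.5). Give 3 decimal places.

0.808

Fβ = (1+β²)·TP / ((1+β²)·TP + β²·FN + FP), with β²=1/4
= 1.25·211 / (1.25·211 + 0.25·46 + 51) = 0.808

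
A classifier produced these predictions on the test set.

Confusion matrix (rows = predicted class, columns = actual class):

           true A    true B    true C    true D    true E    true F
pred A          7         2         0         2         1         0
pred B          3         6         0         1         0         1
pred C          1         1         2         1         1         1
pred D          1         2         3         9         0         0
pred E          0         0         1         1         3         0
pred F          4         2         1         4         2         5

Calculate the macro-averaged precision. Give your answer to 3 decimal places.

0.482

Per-class precision (TP/(TP+FP)):
  A: TP=7, FP=2+0+2+1+0=5 → 7/12 = 0.5833
  B: TP=6, FP=3+0+1+0+1=5 → 6/11 = 0.5455
  C: TP=2, FP=1+1+1+1+1=5 → 2/7 = 0.2857
  D: TP=9, FP=1+2+3+0+0=6 → 9/15 = 0.6000
  E: TP=3, FP=0+0+1+1+0=2 → 3/5 = 0.6000
  F: TP=5, FP=4+2+1+4+2=13 → 5/18 = 0.2778
Macro-precision = mean = (0.5833 + 0.5455 + 0.2857 + 0.6000 + 0.6000 + 0.2778) / 6 = 0.482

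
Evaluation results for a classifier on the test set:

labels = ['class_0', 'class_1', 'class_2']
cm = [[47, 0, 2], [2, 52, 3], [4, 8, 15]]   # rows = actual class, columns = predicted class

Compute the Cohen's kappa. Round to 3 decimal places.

Observed agreement pₒ = trace/N = 114/133 = 0.8571
Expected agreement pₑ = Σ (rowᵢ·colᵢ)/N² = (49·53 + 57·60 + 27·20)/133² = 0.3707
κ = (pₒ − pₑ)/(1 − pₑ) = (0.8571 − 0.3707)/(1 − 0.3707) = 0.773

0.773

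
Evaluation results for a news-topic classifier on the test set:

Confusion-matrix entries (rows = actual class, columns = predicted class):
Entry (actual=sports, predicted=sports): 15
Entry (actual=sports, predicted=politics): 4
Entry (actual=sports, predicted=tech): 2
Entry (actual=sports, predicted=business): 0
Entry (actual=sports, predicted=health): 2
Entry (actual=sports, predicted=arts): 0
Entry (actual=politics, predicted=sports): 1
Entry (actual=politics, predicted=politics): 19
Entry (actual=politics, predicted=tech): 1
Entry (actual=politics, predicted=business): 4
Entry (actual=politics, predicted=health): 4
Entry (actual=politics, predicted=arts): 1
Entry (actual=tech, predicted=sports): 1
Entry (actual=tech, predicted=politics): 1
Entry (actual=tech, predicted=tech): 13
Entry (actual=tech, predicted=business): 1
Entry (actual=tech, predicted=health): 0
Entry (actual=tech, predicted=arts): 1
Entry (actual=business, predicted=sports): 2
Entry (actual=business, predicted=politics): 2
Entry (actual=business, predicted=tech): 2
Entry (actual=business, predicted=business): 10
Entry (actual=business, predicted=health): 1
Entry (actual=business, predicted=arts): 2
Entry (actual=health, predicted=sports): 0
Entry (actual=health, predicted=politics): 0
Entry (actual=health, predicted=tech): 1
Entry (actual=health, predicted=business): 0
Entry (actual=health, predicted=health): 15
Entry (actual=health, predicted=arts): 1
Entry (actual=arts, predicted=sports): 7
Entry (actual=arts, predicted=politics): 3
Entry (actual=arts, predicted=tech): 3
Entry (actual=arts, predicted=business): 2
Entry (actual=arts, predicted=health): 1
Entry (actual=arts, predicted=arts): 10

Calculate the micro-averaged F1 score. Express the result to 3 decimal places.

0.621

Micro-averaging pools counts across classes: ΣTP=82, ΣFP=50, ΣFN=50.
Micro-F1 score = 2·TP/(2·TP+FP+FN) on pooled counts = 0.621 (equals overall accuracy in single-label multiclass).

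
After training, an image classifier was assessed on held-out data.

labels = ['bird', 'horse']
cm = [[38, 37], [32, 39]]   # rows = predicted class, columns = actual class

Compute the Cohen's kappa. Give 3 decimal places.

Observed agreement pₒ = trace/N = 77/146 = 0.5274
Expected agreement pₑ = Σ (rowᵢ·colᵢ)/N² = (70·75 + 76·71)/146² = 0.4994
κ = (pₒ − pₑ)/(1 − pₑ) = (0.5274 − 0.4994)/(1 − 0.4994) = 0.056

0.056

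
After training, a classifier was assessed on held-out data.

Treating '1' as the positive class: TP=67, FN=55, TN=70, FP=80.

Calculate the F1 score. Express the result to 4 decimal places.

Precision = TP/(TP+FP) = 67/147 = 0.4558
Recall = TP/(TP+FN) = 67/122 = 0.5492
F1 = 2·TP/(2·TP+FP+FN) = 134/269 = 0.4981

0.4981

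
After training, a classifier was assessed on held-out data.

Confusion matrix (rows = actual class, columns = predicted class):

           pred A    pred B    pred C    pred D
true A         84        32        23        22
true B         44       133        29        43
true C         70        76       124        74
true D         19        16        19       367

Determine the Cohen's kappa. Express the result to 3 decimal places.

0.452

Observed agreement pₒ = trace/N = 708/1175 = 0.6026
Expected agreement pₑ = Σ (rowᵢ·colᵢ)/N² = (161·217 + 249·257 + 344·195 + 421·506)/1175² = 0.2745
κ = (pₒ − pₑ)/(1 − pₑ) = (0.6026 − 0.2745)/(1 − 0.2745) = 0.452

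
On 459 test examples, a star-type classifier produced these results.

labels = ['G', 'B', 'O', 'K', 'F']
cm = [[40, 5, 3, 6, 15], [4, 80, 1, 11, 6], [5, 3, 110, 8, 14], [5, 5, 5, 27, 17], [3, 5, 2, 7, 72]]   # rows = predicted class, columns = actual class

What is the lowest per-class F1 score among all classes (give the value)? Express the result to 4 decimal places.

0.4576

Per-class F1 score (2·TP/(2·TP+FP+FN)):
  G: TP=40, FP=5+3+6+15=29, FN=4+5+5+3=17 → 80/126 = 0.63492
  B: TP=80, FP=4+1+11+6=22, FN=5+3+5+5=18 → 160/200 = 0.80000
  O: TP=110, FP=5+3+8+14=30, FN=3+1+5+2=11 → 220/261 = 0.84291
  K: TP=27, FP=5+5+5+17=32, FN=6+11+8+7=32 → 54/118 = 0.45763
  F: TP=72, FP=3+5+2+7=17, FN=15+6+14+17=52 → 144/213 = 0.67606
Lowest is class 'K' with F1 score = 0.4576.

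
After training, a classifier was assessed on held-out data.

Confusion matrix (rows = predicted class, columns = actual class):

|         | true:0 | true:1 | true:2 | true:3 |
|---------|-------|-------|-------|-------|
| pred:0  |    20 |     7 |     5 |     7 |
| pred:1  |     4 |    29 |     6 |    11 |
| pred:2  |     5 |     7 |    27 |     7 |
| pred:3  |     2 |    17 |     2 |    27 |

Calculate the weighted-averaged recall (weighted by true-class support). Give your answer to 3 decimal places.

0.563

Per-class recall (TP/(TP+FN)):
  0: TP=20, FN=4+5+2=11 → 20/31 = 0.6452
  1: TP=29, FN=7+7+17=31 → 29/60 = 0.4833
  2: TP=27, FN=5+6+2=13 → 27/40 = 0.6750
  3: TP=27, FN=7+11+7=25 → 27/52 = 0.5192
Weighted-recall = Σ (supportᵢ/N)·recallᵢ with N=183: (31/183)·0.6452 + (60/183)·0.4833 + (40/183)·0.6750 + (52/183)·0.5192 = 0.563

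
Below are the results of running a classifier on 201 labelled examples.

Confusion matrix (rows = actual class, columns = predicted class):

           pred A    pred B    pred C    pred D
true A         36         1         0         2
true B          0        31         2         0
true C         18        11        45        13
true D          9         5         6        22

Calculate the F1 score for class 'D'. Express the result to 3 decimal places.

0.557

Treat 'D' as positive and all other classes as negative.
F1 score = 2·TP/(2·TP+FP+FN).
D: TP=22, FP=2+0+13=15, FN=9+5+6=20 → 44/79 = 0.5570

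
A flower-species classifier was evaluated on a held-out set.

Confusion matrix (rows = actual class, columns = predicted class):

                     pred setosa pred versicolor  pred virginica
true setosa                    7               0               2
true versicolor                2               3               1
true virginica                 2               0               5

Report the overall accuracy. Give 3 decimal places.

0.682

Accuracy = trace / total = (7+3+5=15) / 22 = 15/22 = 0.682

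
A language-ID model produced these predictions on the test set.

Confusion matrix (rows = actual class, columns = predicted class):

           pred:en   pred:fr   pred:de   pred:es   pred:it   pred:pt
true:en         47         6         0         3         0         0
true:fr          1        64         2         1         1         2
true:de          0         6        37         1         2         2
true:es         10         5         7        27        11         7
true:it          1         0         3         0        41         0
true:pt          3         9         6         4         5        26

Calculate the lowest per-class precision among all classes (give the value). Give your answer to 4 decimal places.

0.6727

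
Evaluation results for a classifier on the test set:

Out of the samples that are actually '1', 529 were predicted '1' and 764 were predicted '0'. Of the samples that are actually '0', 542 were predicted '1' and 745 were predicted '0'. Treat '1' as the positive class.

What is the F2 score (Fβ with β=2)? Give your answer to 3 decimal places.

0.424

Fβ = (1+β²)·TP / ((1+β²)·TP + β²·FN + FP), with β²=4
= 5·529 / (5·529 + 4·764 + 542) = 0.424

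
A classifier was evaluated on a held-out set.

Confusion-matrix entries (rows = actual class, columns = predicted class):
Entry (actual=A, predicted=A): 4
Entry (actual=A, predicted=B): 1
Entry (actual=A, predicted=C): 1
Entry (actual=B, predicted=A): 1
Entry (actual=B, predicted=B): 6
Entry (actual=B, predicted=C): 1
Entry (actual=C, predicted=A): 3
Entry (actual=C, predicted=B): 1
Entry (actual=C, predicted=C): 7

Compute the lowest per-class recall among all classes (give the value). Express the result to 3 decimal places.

Per-class recall (TP/(TP+FN)):
  A: TP=4, FN=1+1=2 → 4/6 = 0.6667
  B: TP=6, FN=1+1=2 → 6/8 = 0.7500
  C: TP=7, FN=3+1=4 → 7/11 = 0.6364
Lowest is class 'C' with recall = 0.636.

0.636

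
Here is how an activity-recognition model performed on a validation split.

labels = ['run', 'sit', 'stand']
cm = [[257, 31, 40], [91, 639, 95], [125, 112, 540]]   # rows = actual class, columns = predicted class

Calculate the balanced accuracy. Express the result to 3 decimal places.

0.751

Balanced accuracy = mean of per-class recall.
  run: recall = 257/328 = 0.7835
  sit: recall = 639/825 = 0.7745
  stand: recall = 540/777 = 0.6950
Mean = (0.7835 + 0.7745 + 0.6950) / 3 = 0.751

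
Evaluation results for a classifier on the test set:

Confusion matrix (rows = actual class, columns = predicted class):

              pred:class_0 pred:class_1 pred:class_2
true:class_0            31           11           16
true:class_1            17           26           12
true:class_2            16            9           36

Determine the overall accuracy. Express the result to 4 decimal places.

Accuracy = trace / total = (31+26+36=93) / 174 = 93/174 = 0.5345

0.5345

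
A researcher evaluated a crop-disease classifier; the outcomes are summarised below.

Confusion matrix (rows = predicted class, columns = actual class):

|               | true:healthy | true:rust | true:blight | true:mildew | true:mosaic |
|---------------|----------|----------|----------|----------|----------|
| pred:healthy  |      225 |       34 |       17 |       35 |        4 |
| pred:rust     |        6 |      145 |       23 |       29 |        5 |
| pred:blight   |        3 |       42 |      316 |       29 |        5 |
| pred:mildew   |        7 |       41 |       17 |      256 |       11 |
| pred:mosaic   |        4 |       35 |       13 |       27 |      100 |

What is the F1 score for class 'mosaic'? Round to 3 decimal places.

0.658

F1 score = 2·TP/(2·TP+FP+FN).
mosaic: TP=100, FP=4+35+13+27=79, FN=4+5+5+11=25 → 200/304 = 0.6579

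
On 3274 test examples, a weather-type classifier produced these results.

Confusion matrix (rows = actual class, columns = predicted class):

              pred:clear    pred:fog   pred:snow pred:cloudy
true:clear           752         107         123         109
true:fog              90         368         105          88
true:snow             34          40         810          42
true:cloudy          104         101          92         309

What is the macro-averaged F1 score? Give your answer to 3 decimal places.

Per-class F1 score (2·TP/(2·TP+FP+FN)):
  clear: TP=752, FP=90+34+104=228, FN=107+123+109=339 → 1504/2071 = 0.7262
  fog: TP=368, FP=107+40+101=248, FN=90+105+88=283 → 736/1267 = 0.5809
  snow: TP=810, FP=123+105+92=320, FN=34+40+42=116 → 1620/2056 = 0.7879
  cloudy: TP=309, FP=109+88+42=239, FN=104+101+92=297 → 618/1154 = 0.5355
Macro-F1 score = mean = (0.7262 + 0.5809 + 0.7879 + 0.5355) / 4 = 0.658

0.658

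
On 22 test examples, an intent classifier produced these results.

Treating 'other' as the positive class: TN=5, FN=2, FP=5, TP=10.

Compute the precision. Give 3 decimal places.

0.667

Precision = TP/(TP+FP) = 10/(10+5) = 10/15 = 0.667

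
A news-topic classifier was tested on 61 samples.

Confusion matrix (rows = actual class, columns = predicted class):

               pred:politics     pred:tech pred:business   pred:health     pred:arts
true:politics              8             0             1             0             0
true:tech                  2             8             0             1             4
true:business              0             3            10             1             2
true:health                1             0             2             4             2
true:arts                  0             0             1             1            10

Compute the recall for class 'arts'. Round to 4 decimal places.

One-vs-rest for 'arts': TP = diagonal; FP = other classes predicted 'arts'; FN = 'arts' predicted as other.
recall = TP/(TP+FN).
arts: TP=10, FN=0+0+1+1=2 → 10/12 = 0.83333

0.8333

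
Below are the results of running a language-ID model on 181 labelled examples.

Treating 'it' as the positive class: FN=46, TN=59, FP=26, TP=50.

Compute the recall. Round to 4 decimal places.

0.5208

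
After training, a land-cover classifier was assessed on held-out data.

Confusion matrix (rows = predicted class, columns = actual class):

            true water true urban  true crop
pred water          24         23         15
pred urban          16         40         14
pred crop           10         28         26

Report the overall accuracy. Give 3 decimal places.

Accuracy = trace / total = (24+40+26=90) / 196 = 90/196 = 0.459

0.459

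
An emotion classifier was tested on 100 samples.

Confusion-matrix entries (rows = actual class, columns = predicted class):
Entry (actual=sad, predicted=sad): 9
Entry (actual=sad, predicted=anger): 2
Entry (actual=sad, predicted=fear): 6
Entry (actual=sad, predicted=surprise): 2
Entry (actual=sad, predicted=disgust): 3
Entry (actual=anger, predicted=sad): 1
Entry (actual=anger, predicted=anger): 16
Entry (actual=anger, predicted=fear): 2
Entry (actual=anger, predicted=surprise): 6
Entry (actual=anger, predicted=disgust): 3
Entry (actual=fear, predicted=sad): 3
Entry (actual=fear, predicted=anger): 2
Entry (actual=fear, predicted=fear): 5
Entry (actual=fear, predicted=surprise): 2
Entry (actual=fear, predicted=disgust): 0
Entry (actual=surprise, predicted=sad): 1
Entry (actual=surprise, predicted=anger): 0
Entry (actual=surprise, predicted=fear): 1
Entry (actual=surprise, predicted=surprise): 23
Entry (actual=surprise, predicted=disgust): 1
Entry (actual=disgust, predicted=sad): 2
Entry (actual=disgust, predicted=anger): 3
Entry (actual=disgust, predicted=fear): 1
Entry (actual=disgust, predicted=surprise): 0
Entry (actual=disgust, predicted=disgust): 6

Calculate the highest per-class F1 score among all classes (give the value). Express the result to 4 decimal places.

Per-class F1 score (2·TP/(2·TP+FP+FN)):
  sad: TP=9, FP=1+3+1+2=7, FN=2+6+2+3=13 → 18/38 = 0.47368
  anger: TP=16, FP=2+2+0+3=7, FN=1+2+6+3=12 → 32/51 = 0.62745
  fear: TP=5, FP=6+2+1+1=10, FN=3+2+2+0=7 → 10/27 = 0.37037
  surprise: TP=23, FP=2+6+2+0=10, FN=1+0+1+1=3 → 46/59 = 0.77966
  disgust: TP=6, FP=3+3+0+1=7, FN=2+3+1+0=6 → 12/25 = 0.48000
Highest is class 'surprise' with F1 score = 0.7797.

0.7797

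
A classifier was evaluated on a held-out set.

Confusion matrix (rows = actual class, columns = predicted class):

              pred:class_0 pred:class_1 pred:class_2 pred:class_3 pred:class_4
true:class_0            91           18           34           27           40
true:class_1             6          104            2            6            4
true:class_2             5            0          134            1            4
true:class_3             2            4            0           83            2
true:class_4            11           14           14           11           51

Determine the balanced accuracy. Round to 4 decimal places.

0.7267

Balanced accuracy = mean of per-class recall.
  class_0: recall = 91/210 = 0.43333
  class_1: recall = 104/122 = 0.85246
  class_2: recall = 134/144 = 0.93056
  class_3: recall = 83/91 = 0.91209
  class_4: recall = 51/101 = 0.50495
Mean = (0.43333 + 0.85246 + 0.93056 + 0.91209 + 0.50495) / 5 = 0.7267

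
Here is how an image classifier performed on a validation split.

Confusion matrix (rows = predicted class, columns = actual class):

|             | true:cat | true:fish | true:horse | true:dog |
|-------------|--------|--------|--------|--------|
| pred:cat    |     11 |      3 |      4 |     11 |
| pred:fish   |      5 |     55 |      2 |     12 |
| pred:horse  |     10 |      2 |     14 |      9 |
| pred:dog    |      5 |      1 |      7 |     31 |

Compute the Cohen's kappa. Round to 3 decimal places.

Observed agreement pₒ = trace/N = 111/182 = 0.6099
Expected agreement pₑ = Σ (rowᵢ·colᵢ)/N² = (31·29 + 61·74 + 27·35 + 63·44)/182² = 0.2756
κ = (pₒ − pₑ)/(1 − pₑ) = (0.6099 − 0.2756)/(1 − 0.2756) = 0.461

0.461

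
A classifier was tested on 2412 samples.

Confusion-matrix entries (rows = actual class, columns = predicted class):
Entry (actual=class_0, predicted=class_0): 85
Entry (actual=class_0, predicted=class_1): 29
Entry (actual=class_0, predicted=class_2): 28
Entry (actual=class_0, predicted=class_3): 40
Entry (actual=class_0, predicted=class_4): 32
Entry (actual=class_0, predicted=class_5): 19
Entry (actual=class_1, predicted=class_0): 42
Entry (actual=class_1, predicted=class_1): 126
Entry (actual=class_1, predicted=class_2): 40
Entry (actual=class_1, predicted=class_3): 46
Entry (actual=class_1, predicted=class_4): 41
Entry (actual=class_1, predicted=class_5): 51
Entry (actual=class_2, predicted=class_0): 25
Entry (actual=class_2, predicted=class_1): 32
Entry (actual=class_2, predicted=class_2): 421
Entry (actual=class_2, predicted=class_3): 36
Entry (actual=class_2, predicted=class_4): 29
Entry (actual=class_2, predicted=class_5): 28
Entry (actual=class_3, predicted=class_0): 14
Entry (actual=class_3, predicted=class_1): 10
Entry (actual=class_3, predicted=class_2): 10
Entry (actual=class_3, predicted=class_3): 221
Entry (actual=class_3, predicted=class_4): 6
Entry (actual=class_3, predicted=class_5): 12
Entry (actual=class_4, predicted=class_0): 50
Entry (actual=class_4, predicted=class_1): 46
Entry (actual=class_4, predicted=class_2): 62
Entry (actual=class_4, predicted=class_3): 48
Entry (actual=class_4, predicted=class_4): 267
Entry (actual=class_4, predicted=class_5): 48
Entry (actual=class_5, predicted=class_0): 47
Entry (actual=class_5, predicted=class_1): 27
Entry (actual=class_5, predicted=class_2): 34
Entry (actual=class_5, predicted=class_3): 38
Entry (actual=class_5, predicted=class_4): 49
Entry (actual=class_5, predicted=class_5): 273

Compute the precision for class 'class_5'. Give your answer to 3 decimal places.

One-vs-rest for 'class_5': TP = diagonal; FP = other classes predicted 'class_5'; FN = 'class_5' predicted as other.
precision = TP/(TP+FP).
class_5: TP=273, FP=19+51+28+12+48=158 → 273/431 = 0.6334

0.633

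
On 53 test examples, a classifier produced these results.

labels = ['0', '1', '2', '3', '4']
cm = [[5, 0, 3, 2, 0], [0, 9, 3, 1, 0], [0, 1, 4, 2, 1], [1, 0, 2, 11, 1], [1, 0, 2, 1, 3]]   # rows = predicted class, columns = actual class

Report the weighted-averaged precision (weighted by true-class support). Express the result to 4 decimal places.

Per-class precision (TP/(TP+FP)):
  0: TP=5, FP=0+3+2+0=5 → 5/10 = 0.50000
  1: TP=9, FP=0+3+1+0=4 → 9/13 = 0.69231
  2: TP=4, FP=0+1+2+1=4 → 4/8 = 0.50000
  3: TP=11, FP=1+0+2+1=4 → 11/15 = 0.73333
  4: TP=3, FP=1+0+2+1=4 → 3/7 = 0.42857
Weighted-precision = Σ (supportᵢ/N)·precisionᵢ with N=53: (7/53)·0.50000 + (10/53)·0.69231 + (14/53)·0.50000 + (17/53)·0.73333 + (5/53)·0.42857 = 0.6044

0.6044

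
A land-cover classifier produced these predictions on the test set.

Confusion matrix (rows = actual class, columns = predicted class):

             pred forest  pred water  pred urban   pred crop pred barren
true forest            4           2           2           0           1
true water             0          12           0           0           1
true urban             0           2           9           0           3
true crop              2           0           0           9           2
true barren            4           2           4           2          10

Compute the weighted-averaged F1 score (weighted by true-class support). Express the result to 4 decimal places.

0.6137

Per-class F1 score (2·TP/(2·TP+FP+FN)):
  forest: TP=4, FP=0+0+2+4=6, FN=2+2+0+1=5 → 8/19 = 0.42105
  water: TP=12, FP=2+2+0+2=6, FN=0+0+0+1=1 → 24/31 = 0.77419
  urban: TP=9, FP=2+0+0+4=6, FN=0+2+0+3=5 → 18/29 = 0.62069
  crop: TP=9, FP=0+0+0+2=2, FN=2+0+0+2=4 → 18/24 = 0.75000
  barren: TP=10, FP=1+1+3+2=7, FN=4+2+4+2=12 → 20/39 = 0.51282
Weighted-F1 score = Σ (supportᵢ/N)·F1 scoreᵢ with N=71: (9/71)·0.42105 + (13/71)·0.77419 + (14/71)·0.62069 + (13/71)·0.75000 + (22/71)·0.51282 = 0.6137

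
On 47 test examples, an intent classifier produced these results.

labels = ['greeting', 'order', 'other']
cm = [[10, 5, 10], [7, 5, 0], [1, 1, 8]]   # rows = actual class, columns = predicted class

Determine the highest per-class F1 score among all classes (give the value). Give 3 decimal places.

0.571

Per-class F1 score (2·TP/(2·TP+FP+FN)):
  greeting: TP=10, FP=7+1=8, FN=5+10=15 → 20/43 = 0.4651
  order: TP=5, FP=5+1=6, FN=7+0=7 → 10/23 = 0.4348
  other: TP=8, FP=10+0=10, FN=1+1=2 → 16/28 = 0.5714
Highest is class 'other' with F1 score = 0.571.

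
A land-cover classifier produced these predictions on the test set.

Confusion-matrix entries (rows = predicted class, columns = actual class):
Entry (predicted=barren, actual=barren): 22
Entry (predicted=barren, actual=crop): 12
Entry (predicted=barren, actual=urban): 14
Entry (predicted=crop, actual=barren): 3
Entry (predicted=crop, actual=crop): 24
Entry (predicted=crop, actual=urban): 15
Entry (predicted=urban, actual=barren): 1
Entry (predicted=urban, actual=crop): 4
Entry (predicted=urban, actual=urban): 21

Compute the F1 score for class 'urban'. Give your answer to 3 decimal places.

One-vs-rest for 'urban': TP = diagonal; FP = other classes predicted 'urban'; FN = 'urban' predicted as other.
F1 score = 2·TP/(2·TP+FP+FN).
urban: TP=21, FP=1+4=5, FN=14+15=29 → 42/76 = 0.5526

0.553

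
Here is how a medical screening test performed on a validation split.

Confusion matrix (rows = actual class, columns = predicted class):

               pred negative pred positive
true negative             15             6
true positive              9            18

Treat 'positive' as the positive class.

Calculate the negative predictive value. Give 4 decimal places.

0.6250

NPV = TN/(TN+FN) = 15/(15+9) = 0.6250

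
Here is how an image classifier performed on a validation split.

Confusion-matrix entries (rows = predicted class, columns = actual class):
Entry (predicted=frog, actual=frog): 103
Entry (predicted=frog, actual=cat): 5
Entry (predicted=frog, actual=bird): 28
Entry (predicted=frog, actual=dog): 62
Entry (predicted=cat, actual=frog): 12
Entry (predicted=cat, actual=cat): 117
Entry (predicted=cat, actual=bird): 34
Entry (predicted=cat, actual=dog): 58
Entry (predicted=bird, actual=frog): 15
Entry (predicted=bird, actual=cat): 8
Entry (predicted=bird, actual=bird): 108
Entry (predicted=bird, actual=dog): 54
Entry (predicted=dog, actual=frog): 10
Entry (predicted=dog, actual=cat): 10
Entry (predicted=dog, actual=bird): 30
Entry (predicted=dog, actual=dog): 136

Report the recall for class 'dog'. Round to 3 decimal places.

0.439

One-vs-rest for 'dog': TP = diagonal; FP = other classes predicted 'dog'; FN = 'dog' predicted as other.
recall = TP/(TP+FN).
dog: TP=136, FN=62+58+54=174 → 136/310 = 0.4387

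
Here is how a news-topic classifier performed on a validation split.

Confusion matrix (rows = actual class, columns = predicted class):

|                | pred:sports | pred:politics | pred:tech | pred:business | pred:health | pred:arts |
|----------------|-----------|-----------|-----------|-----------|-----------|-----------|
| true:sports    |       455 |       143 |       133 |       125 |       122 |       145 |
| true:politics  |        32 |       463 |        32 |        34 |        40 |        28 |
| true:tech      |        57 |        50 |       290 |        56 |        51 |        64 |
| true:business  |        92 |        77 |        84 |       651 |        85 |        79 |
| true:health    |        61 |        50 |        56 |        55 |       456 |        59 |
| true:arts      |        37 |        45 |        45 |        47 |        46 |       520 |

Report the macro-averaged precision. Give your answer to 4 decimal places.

Per-class precision (TP/(TP+FP)):
  sports: TP=455, FP=32+57+92+61+37=279 → 455/734 = 0.61989
  politics: TP=463, FP=143+50+77+50+45=365 → 463/828 = 0.55918
  tech: TP=290, FP=133+32+84+56+45=350 → 290/640 = 0.45313
  business: TP=651, FP=125+34+56+55+47=317 → 651/968 = 0.67252
  health: TP=456, FP=122+40+51+85+46=344 → 456/800 = 0.57000
  arts: TP=520, FP=145+28+64+79+59=375 → 520/895 = 0.58101
Macro-precision = mean = (0.61989 + 0.55918 + 0.45313 + 0.67252 + 0.57000 + 0.58101) / 6 = 0.5760

0.5760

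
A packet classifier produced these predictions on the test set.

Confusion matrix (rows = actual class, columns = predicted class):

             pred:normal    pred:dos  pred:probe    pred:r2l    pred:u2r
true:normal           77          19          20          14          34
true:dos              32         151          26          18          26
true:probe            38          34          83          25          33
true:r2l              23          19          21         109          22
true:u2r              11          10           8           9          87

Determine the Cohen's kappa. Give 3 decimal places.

Observed agreement pₒ = trace/N = 507/949 = 0.5342
Expected agreement pₑ = Σ (rowᵢ·colᵢ)/N² = (164·181 + 253·233 + 213·158 + 194·175 + 125·202)/949² = 0.2015
κ = (pₒ − pₑ)/(1 − pₑ) = (0.5342 − 0.2015)/(1 − 0.2015) = 0.417

0.417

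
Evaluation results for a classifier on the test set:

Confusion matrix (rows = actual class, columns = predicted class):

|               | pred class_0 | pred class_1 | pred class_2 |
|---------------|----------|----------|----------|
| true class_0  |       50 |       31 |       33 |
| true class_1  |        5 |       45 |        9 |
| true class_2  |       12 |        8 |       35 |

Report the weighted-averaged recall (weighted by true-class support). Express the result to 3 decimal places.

Per-class recall (TP/(TP+FN)):
  class_0: TP=50, FN=31+33=64 → 50/114 = 0.4386
  class_1: TP=45, FN=5+9=14 → 45/59 = 0.7627
  class_2: TP=35, FN=12+8=20 → 35/55 = 0.6364
Weighted-recall = Σ (supportᵢ/N)·recallᵢ with N=228: (114/228)·0.4386 + (59/228)·0.7627 + (55/228)·0.6364 = 0.570

0.570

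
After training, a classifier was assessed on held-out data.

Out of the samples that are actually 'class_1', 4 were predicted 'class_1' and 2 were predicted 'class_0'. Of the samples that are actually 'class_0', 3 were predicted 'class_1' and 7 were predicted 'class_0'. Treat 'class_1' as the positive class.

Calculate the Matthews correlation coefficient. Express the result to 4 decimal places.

0.3578

MCC = (TP·TN − FP·FN) / √((TP+FP)(TP+FN)(TN+FP)(TN+FN))
Numerator = 4·7 − 3·2 = 22
Denominator = √(7·6·10·9) = √3780 = 61.4817
MCC = 22 / 61.4817 = 0.3578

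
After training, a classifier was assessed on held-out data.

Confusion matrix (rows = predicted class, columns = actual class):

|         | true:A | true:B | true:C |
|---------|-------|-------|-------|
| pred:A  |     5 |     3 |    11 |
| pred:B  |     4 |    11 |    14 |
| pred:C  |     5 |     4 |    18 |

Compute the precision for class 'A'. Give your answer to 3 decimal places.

Take TP from the diagonal, FP from the rest of the 'A' prediction marginal, FN from the rest of the 'A' actual marginal.
precision = TP/(TP+FP).
A: TP=5, FP=3+11=14 → 5/19 = 0.2632

0.263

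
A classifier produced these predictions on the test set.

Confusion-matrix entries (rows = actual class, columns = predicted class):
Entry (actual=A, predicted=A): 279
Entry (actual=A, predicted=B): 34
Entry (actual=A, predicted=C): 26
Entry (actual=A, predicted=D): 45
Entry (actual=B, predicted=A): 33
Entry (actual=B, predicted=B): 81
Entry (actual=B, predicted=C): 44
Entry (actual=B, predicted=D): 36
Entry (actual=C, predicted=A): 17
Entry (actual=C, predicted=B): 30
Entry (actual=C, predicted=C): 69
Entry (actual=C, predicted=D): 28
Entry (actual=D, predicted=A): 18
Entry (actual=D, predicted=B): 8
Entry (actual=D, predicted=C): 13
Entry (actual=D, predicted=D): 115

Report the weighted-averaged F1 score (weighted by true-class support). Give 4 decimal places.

Per-class F1 score (2·TP/(2·TP+FP+FN)):
  A: TP=279, FP=33+17+18=68, FN=34+26+45=105 → 558/731 = 0.76334
  B: TP=81, FP=34+30+8=72, FN=33+44+36=113 → 162/347 = 0.46686
  C: TP=69, FP=26+44+13=83, FN=17+30+28=75 → 138/296 = 0.46622
  D: TP=115, FP=45+36+28=109, FN=18+8+13=39 → 230/378 = 0.60847
Weighted-F1 score = Σ (supportᵢ/N)·F1 scoreᵢ with N=876: (384/876)·0.76334 + (194/876)·0.46686 + (144/876)·0.46622 + (154/876)·0.60847 = 0.6216

0.6216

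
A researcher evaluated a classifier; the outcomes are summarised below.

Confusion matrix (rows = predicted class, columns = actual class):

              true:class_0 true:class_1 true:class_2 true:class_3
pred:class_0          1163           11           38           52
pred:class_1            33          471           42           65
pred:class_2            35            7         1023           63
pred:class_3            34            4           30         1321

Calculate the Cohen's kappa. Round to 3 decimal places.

Observed agreement pₒ = trace/N = 3978/4392 = 0.9057
Expected agreement pₑ = Σ (rowᵢ·colᵢ)/N² = (1265·1264 + 493·611 + 1133·1128 + 1501·1389)/4392² = 0.2728
κ = (pₒ − pₑ)/(1 − pₑ) = (0.9057 − 0.2728)/(1 − 0.2728) = 0.870

0.870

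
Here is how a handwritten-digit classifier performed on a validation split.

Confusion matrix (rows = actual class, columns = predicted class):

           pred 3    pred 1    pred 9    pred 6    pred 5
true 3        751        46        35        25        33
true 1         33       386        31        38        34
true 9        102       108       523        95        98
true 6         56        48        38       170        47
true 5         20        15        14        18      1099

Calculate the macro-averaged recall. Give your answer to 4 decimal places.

Per-class recall (TP/(TP+FN)):
  3: TP=751, FN=46+35+25+33=139 → 751/890 = 0.84382
  1: TP=386, FN=33+31+38+34=136 → 386/522 = 0.73946
  9: TP=523, FN=102+108+95+98=403 → 523/926 = 0.56479
  6: TP=170, FN=56+48+38+47=189 → 170/359 = 0.47354
  5: TP=1099, FN=20+15+14+18=67 → 1099/1166 = 0.94254
Macro-recall = mean = (0.84382 + 0.73946 + 0.56479 + 0.47354 + 0.94254) / 5 = 0.7128

0.7128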